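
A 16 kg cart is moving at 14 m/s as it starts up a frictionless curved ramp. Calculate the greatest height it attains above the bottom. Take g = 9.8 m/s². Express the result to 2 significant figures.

By energy conservation, ½mv² = mgh
h = v²/(2g) = 14²/(2 × 9.8) = 10.00 m

h = 10 m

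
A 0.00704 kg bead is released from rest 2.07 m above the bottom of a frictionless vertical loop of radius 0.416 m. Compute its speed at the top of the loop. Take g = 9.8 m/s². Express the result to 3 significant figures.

Energy conservation: mgh = ½mv_top² + mg(2r)
v_top² = 2g(h − 2r) = 2(9.8)(2.07 − 0.8320) = 24.26
v_top = 4.926 m/s

v = 4.93 m/s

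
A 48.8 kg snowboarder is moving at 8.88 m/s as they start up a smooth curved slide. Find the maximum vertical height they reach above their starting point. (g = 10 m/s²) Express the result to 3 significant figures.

h = 3.94 m

Setting KE at the bottom equal to PE gained: ½mv² = mgh
h = v²/(2g) = 8.88²/(2 × 10) = 3.943 m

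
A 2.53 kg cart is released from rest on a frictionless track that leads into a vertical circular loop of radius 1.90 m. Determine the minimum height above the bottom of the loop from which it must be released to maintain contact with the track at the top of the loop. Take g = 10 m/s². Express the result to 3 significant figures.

h = 4.75 m

At the top, for minimum speed gravity alone supplies the centripetal force: mg = mv_top²/r ⇒ v_top² = gr = 19.00 m²/s²
Energy conservation from release height h to the top (height 2r): mgh = ½mv_top² + mg(2r)
h = v_top²/(2g) + 2r = r/2 + 2r = 5r/2 = 4.750 m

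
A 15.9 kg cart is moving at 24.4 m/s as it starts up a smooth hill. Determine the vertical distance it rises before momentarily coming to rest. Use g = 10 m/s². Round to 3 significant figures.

h = 29.8 m

Setting KE at the bottom equal to PE gained: ½mv² = mgh
h = v²/(2g) = 24.4²/(2 × 10) = 29.77 m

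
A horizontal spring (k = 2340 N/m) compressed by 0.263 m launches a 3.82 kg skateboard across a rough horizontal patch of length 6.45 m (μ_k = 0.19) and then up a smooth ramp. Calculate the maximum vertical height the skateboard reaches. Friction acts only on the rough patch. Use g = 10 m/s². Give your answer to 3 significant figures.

h = 0.893 m

Spring energy: E₀ = ½kx² = ½(2340)(0.263)² = 80.928 J
Friction: W_f = μ_k mg d = (0.19)(3.82)(10)(6.45) = 46.81 J
Energy at base of ramp: E = 80.928 − 46.81 = 34.114 J
At max height all remaining energy is PE: mgh = E ⇒ h = E/(mg) = 34.114/(3.82 × 10) = 0.8930 m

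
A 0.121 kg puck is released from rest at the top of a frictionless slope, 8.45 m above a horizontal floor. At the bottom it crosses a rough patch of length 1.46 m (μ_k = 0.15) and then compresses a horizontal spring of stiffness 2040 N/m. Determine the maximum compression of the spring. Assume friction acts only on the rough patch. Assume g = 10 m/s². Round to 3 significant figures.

Initial energy: E₁ = mgh = (0.121)(10)(8.45) = 10.224 J
Friction removes W_f = μ_k mg d = (0.15)(0.121)(10)(1.46) = 0.2650 J
Energy reaching the spring: E = 10.224 − 0.2650 = 9.9595 J
At max compression ½kx² = E ⇒ x = √(2E/k) = √(2 × 9.9595/2040) = 0.09881 m

x = 0.0988 m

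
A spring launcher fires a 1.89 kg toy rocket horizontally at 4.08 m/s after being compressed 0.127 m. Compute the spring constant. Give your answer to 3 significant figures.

½kx² = ½mv²
k = mv²/x² = (1.89)(4.08)²/(0.127)² = 1951 N/m

k = 1950 N/m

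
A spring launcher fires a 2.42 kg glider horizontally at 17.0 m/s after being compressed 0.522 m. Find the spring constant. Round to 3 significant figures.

Spring PE at full compression equals KE at release: ½kx² = ½mv²
k = mv²/x² = (2.42)(17.0)²/(0.522)² = 2567 N/m

k = 2570 N/m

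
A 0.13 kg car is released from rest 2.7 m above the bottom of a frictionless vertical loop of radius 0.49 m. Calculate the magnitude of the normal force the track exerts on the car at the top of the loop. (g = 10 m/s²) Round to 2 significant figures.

Energy from release to top (height 2r): mgh = ½mv_top² + mg(2r)
v_top² = 2g(h − 2r) = 2(10)(2.7 − 0.9800) = 34.400 m²/s²
At the top, both N and weight point toward the centre: N + mg = mv_top²/r
N = m(v_top²/r − g) = 0.13(34.400/0.49 − 10) = 7.827 N

N = 7.8 N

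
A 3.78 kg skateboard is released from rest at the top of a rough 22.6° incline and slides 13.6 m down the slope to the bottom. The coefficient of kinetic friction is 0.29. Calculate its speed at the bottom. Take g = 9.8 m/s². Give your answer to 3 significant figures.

v = 5.57 m/s

Work–energy: mg(L sinθ) − μ_k(mg cosθ)L = ½mv²
mgh = mgL sinθ = (3.78)(9.8)(13.6)sin22.6° = 193.61 J
W_f = μ_k mg cosθ · L = (0.29)(3.78)(9.8)cos22.6°·13.6 = 134.9 J
½mv² = 193.61 − 134.9 = 58.725 J
v = √(2 × 58.725/3.78) = 5.574 m/s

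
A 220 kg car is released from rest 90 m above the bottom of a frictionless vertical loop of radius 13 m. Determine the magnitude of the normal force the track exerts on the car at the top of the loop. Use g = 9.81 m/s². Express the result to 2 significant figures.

N = 19000 N

Energy from release to top (height 2r): mgh = ½mv_top² + mg(2r)
v_top² = 2g(h − 2r) = 2(9.81)(90 − 26.00) = 1255.7 m²/s²
At the top, both N and weight point toward the centre: N + mg = mv_top²/r
N = m(v_top²/r − g) = 220(1255.7/13 − 9.81) = 19092 N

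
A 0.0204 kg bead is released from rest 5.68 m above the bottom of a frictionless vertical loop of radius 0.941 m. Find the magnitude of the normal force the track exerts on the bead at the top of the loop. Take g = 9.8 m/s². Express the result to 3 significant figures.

N = 1.41 N

Energy from release to top (height 2r): mgh = ½mv_top² + mg(2r)
v_top² = 2g(h − 2r) = 2(9.8)(5.68 − 1.882) = 74.441 m²/s²
At the top, both N and weight point toward the centre: N + mg = mv_top²/r
N = m(v_top²/r − g) = 0.0204(74.441/0.941 − 9.8) = 1.414 N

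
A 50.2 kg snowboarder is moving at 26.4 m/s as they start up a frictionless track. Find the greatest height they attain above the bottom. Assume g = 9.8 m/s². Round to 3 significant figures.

h = 35.6 m

Setting KE at the bottom equal to PE gained: ½mv² = mgh
h = v²/(2g) = 26.4²/(2 × 9.8) = 35.56 m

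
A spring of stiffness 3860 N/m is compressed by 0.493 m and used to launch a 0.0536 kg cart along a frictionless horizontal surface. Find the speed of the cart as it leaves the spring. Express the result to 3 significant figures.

Spring PE converts entirely to kinetic energy: ½kx² = ½mv²
v = x√(k/m) = 0.493 × √(3860/0.0536) = 132.3 m/s

v = 132 m/s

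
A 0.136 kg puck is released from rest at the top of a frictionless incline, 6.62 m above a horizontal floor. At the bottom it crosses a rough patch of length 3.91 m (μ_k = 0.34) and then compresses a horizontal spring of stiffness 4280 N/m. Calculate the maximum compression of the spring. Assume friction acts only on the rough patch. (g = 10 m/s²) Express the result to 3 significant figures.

x = 0.0580 m

Initial energy: E₁ = mgh = (0.136)(10)(6.62) = 9.0032 J
Friction removes W_f = μ_k mg d = (0.34)(0.136)(10)(3.91) = 1.808 J
Energy reaching the spring: E = 9.0032 − 1.808 = 7.1952 J
At max compression ½kx² = E ⇒ x = √(2E/k) = √(2 × 7.1952/4280) = 0.05798 m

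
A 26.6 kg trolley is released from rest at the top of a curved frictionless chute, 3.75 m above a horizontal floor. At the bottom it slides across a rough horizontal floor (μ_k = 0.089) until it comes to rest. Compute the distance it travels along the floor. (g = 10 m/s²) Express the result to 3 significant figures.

Applying the work–energy principle:
At rest all PE has been dissipated by friction: mgh = μ_k m g d
d = h/μ_k = 3.75/0.089 = 42.13 m

d = 42.1 m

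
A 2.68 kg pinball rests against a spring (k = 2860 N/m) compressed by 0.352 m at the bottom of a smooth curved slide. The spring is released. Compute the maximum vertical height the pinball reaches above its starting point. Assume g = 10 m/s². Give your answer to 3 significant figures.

h = 6.61 m

At maximum height the pinball is at rest, so ½kx² = mgh
h = kx²/(2mg) = (2860)(0.352)²/(2 × 2.68 × 10) = 6.611 m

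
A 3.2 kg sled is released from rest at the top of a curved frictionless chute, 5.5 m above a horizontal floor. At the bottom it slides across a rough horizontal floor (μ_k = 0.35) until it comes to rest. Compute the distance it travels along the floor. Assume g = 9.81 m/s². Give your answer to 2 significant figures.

Energy bookkeeping (friction removes W_f = μ_k N d):
At rest all PE has been dissipated by friction: mgh = μ_k m g d
d = h/μ_k = 5.5/0.35 = 15.71 m

d = 16 m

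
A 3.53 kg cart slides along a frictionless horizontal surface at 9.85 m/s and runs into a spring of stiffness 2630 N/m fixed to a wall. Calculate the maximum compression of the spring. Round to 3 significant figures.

At max compression the cart is momentarily at rest: ½mv² = ½kx²
x = v√(m/k) = 9.85 × √(3.53/2630) = 0.3609 m

x = 0.361 m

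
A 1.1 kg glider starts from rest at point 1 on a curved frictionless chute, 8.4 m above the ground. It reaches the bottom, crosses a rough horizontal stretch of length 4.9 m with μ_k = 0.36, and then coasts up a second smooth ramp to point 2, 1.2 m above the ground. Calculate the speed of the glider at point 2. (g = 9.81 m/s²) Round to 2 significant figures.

Energy at 1: mgh₁ = (1.1)(9.81)(8.4) = 90.644 J
Friction loss: W_f = μ_k mg d = 19.04 J
At 2: ½mv² + mgh₂ = mgh₁ − W_f
½mv² = 90.644 − 19.04 − 12.949 = 58.660 J
v = √(2 × 58.660/1.1) = 10.33 m/s

v = 10 m/s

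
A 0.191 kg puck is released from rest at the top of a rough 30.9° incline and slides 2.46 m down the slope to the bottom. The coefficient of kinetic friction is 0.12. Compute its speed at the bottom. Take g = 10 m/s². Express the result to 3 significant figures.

v = 4.49 m/s

Taking the bottom as reference, mgh = ½mv² + μ_k N L with h = L sinθ, N = mg cosθ:
mgh = mgL sinθ = (0.191)(10)(2.46)sin30.9° = 2.4129 J
W_f = μ_k mg cosθ · L = (0.12)(0.191)(10)cos30.9°·2.46 = 0.4838 J
½mv² = 2.4129 − 0.4838 = 1.9291 J
v = √(2 × 1.9291/0.191) = 4.494 m/s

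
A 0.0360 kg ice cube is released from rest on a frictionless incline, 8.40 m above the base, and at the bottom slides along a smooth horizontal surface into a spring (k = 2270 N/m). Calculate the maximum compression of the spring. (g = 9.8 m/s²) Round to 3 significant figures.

x = 0.0511 m

Energy conservation (no friction) from release to max compression: mgh = ½kx²
x = √(2mgh/k) = √(2 × 0.0360 × 9.8 × 8.40 / 2270) = 0.05110 m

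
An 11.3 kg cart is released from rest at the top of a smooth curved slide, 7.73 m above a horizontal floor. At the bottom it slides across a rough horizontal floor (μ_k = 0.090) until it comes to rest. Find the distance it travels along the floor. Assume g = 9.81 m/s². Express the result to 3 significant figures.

Applying the work–energy principle:
At rest all PE has been dissipated by friction: mgh = μ_k m g d
d = h/μ_k = 7.73/0.090 = 85.89 m

d = 85.9 m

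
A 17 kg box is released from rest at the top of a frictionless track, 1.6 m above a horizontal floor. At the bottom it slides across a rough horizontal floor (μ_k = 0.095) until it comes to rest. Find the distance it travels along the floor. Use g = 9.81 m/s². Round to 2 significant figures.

d = 17 m

Energy bookkeeping (friction removes W_f = μ_k N d):
At rest all PE has been dissipated by friction: mgh = μ_k m g d
d = h/μ_k = 1.6/0.095 = 16.84 m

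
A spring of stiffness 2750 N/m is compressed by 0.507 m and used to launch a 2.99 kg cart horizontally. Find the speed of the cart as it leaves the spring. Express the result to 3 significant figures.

v = 15.4 m/s

Conservation of energy: ½kx² = ½mv²
v = x√(k/m) = 0.507 × √(2750/2.99) = 15.38 m/s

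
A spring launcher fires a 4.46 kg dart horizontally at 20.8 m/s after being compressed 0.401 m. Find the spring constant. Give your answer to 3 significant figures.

k = 12000 N/m

Spring PE at full compression equals KE at release: ½kx² = ½mv²
k = mv²/x² = (4.46)(20.8)²/(0.401)² = 12000 N/m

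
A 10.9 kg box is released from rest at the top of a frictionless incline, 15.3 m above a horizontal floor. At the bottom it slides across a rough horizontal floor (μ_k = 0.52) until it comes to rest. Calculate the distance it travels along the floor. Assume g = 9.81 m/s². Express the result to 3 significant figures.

d = 29.4 m

Applying the work–energy principle:
At rest all PE has been dissipated by friction: mgh = μ_k m g d
d = h/μ_k = 15.3/0.52 = 29.42 m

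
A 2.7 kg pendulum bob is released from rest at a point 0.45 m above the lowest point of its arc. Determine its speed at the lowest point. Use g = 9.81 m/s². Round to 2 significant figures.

v = 3.0 m/s

Equating total energy at the two states: mgh = ½mv²
v = √(2gh) = √(2 × 9.81 × 0.45) = √8.8290 = 2.971 m/s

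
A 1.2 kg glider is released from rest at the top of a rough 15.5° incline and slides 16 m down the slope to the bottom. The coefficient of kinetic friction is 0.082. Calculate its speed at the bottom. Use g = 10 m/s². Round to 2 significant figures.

Energy: mgh = ½mv² + W_f, with h = L sinθ and W_f = μ_k (mg cosθ) L
mgh = mgL sinθ = (1.2)(10)(16)sin15.5° = 51.310 J
W_f = μ_k mg cosθ · L = (0.082)(1.2)(10)cos15.5°·16 = 15.17 J
½mv² = 51.310 − 15.17 = 36.138 J
v = √(2 × 36.138/1.2) = 7.761 m/s

v = 7.8 m/s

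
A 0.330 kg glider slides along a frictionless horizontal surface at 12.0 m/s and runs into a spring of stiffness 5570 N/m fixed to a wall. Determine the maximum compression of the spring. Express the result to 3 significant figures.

At max compression the glider is momentarily at rest: ½mv² = ½kx²
x = v√(m/k) = 12.0 × √(0.330/5570) = 0.09237 m

x = 0.0924 m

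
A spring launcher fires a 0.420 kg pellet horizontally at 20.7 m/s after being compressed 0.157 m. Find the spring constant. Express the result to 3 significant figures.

k = 7300 N/m

Energy stored in the spring equals the launch KE: ½kx² = ½mv²
k = mv²/x² = (0.420)(20.7)²/(0.157)² = 7301 N/m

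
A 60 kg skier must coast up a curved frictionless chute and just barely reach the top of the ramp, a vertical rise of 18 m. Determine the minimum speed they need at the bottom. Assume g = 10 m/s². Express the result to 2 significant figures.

At the top they are momentarily at rest, so all KE converts to PE: ½mv² = mgh
v = √(2gh) = √(2 × 10 × 18) = 18.97 m/s

v = 19 m/s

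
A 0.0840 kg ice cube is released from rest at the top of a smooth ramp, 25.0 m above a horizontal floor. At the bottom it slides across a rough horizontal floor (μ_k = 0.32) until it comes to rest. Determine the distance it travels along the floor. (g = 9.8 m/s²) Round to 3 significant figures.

Energy bookkeeping (friction removes W_f = μ_k N d):
At rest all PE has been dissipated by friction: mgh = μ_k m g d
d = h/μ_k = 25.0/0.32 = 78.12 m

d = 78.1 m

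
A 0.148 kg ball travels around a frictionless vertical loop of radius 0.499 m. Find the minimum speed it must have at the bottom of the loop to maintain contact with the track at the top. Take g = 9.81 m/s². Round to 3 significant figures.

At the top: mg = mv_top²/r ⇒ v_top² = gr = 4.895 m²/s²
Energy from bottom to top (height 2r): ½mv_bot² = ½mv_top² + mg(2r)
v_bot² = gr + 4gr = 5gr = 24.48
v_bot = √(5gr) = 4.947 m/s

v = 4.95 m/s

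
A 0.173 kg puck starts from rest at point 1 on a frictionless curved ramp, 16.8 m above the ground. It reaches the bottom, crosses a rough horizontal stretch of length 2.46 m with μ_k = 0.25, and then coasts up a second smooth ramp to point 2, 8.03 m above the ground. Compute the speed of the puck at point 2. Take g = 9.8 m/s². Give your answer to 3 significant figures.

v = 12.6 m/s

Energy at 1: mgh₁ = (0.173)(9.8)(16.8) = 28.483 J
Friction loss: W_f = μ_k mg d = 1.043 J
At 2: ½mv² + mgh₂ = mgh₁ − W_f
½mv² = 28.483 − 1.043 − 13.614 = 13.826 J
v = √(2 × 13.826/0.173) = 12.64 m/s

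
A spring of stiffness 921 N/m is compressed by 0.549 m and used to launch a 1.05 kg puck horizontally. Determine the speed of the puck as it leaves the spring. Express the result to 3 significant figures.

v = 16.3 m/s

Spring PE converts entirely to kinetic energy: ½kx² = ½mv²
v = x√(k/m) = 0.549 × √(921/1.05) = 16.26 m/s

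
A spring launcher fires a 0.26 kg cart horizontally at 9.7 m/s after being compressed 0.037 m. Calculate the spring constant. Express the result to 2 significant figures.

k = 18000 N/m

Energy stored in the spring equals the launch KE: ½kx² = ½mv²
k = mv²/x² = (0.26)(9.7)²/(0.037)² = 17870 N/m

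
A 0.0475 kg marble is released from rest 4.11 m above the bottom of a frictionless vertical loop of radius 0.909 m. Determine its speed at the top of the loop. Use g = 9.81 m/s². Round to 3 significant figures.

Energy conservation: mgh = ½mv_top² + mg(2r)
v_top² = 2g(h − 2r) = 2(9.81)(4.11 − 1.818) = 44.97
v_top = 6.706 m/s

v = 6.71 m/s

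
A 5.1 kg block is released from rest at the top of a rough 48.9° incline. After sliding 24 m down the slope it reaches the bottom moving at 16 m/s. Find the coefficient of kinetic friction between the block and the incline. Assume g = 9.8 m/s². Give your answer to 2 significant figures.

mgh = ½mv² + μ_k (mg cosθ) L, with h = L sinθ
mgL sinθ = 903.91 J; ½mv² = 652.80 J
W_f = 903.91 − 652.80 = 251.1 J
μ_k = W_f/(mg cosθ · L) = 251.1/(32.86 × 24) = 0.3185

μ_k = 0.32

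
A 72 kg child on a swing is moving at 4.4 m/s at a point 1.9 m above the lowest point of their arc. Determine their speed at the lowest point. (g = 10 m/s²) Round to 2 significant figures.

v = 7.6 m/s

Mechanical energy is conserved (no friction): ½mv₀² + mgh = ½mv²
v² = v₀² + 2gh = (4.4)² + 2(10)(1.9) = 57.360
v = √57.360 = 7.574 m/s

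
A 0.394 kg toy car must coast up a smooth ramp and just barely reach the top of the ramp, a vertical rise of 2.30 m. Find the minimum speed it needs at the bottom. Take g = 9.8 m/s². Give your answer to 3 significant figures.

At the top it is momentarily at rest, so all KE converts to PE: ½mv² = mgh
v = √(2gh) = √(2 × 9.8 × 2.30) = 6.714 m/s

v = 6.71 m/s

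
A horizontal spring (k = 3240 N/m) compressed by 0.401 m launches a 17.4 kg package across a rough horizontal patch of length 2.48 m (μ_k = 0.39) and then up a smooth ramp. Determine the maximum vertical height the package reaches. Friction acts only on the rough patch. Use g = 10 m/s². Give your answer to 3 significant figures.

Spring energy: E₀ = ½kx² = ½(3240)(0.401)² = 260.50 J
Friction: W_f = μ_k mg d = (0.39)(17.4)(10)(2.48) = 168.3 J
Energy at base of ramp: E = 260.50 − 168.3 = 92.205 J
At max height all remaining energy is PE: mgh = E ⇒ h = E/(mg) = 92.205/(17.4 × 10) = 0.5299 m

h = 0.530 m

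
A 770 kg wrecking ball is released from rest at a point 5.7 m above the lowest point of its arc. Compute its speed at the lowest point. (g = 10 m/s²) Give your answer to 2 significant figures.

Energy conservation between the two points: mgh = ½mv²
v = √(2gh) = √(2 × 10 × 5.7) = √114.00 = 10.68 m/s

v = 11 m/s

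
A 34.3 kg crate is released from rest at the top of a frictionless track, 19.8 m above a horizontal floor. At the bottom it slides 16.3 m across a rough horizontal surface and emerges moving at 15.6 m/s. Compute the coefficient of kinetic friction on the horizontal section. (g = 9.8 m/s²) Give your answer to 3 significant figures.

Energy bookkeeping (friction removes W_f = μ_k N d):
mgh = ½mv² + μ_k m g d
mgh = 6655.6 J; ½mv² = 4173.6 J
W_f = 6655.6 − 4173.6 = 2482 J
μ_k = W_f/(mg·d) = 2482/(336.1 × 16.3) = 0.4530

μ_k = 0.453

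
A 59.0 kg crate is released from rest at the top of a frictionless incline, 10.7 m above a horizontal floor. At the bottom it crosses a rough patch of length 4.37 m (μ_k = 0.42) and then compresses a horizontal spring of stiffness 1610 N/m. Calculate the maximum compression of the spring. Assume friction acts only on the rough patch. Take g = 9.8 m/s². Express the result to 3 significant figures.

x = 2.52 m

Initial energy: E₁ = mgh = (59.0)(9.8)(10.7) = 6186.7 J
Friction removes W_f = μ_k mg d = (0.42)(59.0)(9.8)(4.37) = 1061 J
Energy reaching the spring: E = 6186.7 − 1061 = 5125.5 J
At max compression ½kx² = E ⇒ x = √(2E/k) = √(2 × 5125.5/1610) = 2.523 m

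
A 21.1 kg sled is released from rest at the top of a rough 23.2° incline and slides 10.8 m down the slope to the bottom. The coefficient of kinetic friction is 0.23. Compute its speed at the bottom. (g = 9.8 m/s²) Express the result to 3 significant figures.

v = 6.22 m/s

Energy: mgh = ½mv² + W_f, with h = L sinθ and W_f = μ_k (mg cosθ) L
mgh = mgL sinθ = (21.1)(9.8)(10.8)sin23.2° = 879.76 J
W_f = μ_k mg cosθ · L = (0.23)(21.1)(9.8)cos23.2°·10.8 = 472.1 J
½mv² = 879.76 − 472.1 = 407.65 J
v = √(2 × 407.65/21.1) = 6.216 m/s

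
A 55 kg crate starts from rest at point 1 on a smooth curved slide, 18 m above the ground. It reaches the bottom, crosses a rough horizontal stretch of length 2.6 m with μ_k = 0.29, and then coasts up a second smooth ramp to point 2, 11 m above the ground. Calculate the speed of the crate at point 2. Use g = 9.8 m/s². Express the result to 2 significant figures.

v = 11 m/s

Energy at 1: mgh₁ = (55)(9.8)(18) = 9702.0 J
Friction loss: W_f = μ_k mg d = 406.4 J
At 2: ½mv² + mgh₂ = mgh₁ − W_f
½mv² = 9702.0 − 406.4 − 5929.0 = 3366.6 J
v = √(2 × 3366.6/55) = 11.06 m/s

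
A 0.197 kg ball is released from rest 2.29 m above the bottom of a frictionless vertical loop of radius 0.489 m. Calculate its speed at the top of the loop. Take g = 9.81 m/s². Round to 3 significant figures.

Energy conservation: mgh = ½mv_top² + mg(2r)
v_top² = 2g(h − 2r) = 2(9.81)(2.29 − 0.9780) = 25.74
v_top = 5.074 m/s

v = 5.07 m/s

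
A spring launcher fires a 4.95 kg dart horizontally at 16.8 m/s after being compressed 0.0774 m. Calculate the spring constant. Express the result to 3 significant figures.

½kx² = ½mv²
k = mv²/x² = (4.95)(16.8)²/(0.0774)² = 233207 N/m

k = 233000 N/m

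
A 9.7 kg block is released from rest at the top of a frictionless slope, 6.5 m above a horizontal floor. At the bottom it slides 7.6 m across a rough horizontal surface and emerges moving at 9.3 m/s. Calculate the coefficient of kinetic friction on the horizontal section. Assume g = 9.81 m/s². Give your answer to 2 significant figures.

Energy bookkeeping (friction removes W_f = μ_k N d):
mgh = ½mv² + μ_k m g d
mgh = 618.52 J; ½mv² = 419.48 J
W_f = 618.52 − 419.48 = 199.0 J
μ_k = W_f/(mg·d) = 199.0/(95.16 × 7.6) = 0.2752

μ_k = 0.28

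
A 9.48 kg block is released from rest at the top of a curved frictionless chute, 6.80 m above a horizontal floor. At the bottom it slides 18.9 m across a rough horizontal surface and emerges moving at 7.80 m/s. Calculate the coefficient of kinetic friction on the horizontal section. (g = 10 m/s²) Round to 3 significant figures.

Applying the work–energy principle:
mgh = ½mv² + μ_k m g d
mgh = 644.64 J; ½mv² = 288.38 J
W_f = 644.64 − 288.38 = 356.3 J
μ_k = W_f/(mg·d) = 356.3/(94.80 × 18.9) = 0.1988

μ_k = 0.199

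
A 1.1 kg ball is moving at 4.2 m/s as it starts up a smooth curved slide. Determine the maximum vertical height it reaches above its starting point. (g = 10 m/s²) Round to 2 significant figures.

By energy conservation, ½mv² = mgh
h = v²/(2g) = 4.2²/(2 × 10) = 0.8820 m

h = 0.88 m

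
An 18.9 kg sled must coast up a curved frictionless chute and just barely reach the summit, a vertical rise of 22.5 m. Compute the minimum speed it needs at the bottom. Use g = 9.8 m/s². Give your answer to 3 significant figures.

v = 21.0 m/s

At the top it is momentarily at rest, so all KE converts to PE: ½mv² = mgh
v = √(2gh) = √(2 × 9.8 × 22.5) = 21.00 m/s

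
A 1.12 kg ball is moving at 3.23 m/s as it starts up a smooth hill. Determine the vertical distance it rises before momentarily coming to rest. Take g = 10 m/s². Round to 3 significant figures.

By energy conservation, ½mv² = mgh
h = v²/(2g) = 3.23²/(2 × 10) = 0.5216 m

h = 0.522 m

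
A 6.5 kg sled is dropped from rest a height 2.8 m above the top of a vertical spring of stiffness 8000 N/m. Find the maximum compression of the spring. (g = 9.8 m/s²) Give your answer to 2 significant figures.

Let x be the compression. The total drop is H + x, and the sled is instantaneously at rest at max compression, so energy conservation gives:
mg(H + x) = ½kx²
½(8000)x² − (6.5)(9.8)x − (6.5)(9.8)(2.8) = 0
4000x² − 63.70x − 178.4 = 0
x = [63.70 + √(4058 + 2.8538e+06)]/(2 × 4000) = 0.2193 m

x = 0.22 m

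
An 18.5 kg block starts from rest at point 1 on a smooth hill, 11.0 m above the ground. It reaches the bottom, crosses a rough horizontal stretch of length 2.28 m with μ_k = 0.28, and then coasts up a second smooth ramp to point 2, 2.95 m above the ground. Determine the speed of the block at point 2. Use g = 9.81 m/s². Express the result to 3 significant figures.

Energy at 1: mgh₁ = (18.5)(9.81)(11.0) = 1996.3 J
Friction loss: W_f = μ_k mg d = 115.9 J
At 2: ½mv² + mgh₂ = mgh₁ − W_f
½mv² = 1996.3 − 115.9 − 535.38 = 1345.1 J
v = √(2 × 1345.1/18.5) = 12.06 m/s

v = 12.1 m/s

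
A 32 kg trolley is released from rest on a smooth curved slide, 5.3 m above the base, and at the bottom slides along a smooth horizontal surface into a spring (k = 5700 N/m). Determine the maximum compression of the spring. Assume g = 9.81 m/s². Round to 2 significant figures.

x = 0.76 m

Energy conservation (no friction) from release to max compression: mgh = ½kx²
x = √(2mgh/k) = √(2 × 32 × 9.81 × 5.3 / 5700) = 0.7641 m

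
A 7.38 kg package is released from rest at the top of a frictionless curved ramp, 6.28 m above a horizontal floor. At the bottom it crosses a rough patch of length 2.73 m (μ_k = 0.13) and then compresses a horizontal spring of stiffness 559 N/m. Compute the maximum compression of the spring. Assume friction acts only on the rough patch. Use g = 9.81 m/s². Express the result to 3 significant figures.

Initial energy: E₁ = mgh = (7.38)(9.81)(6.28) = 454.66 J
Friction removes W_f = μ_k mg d = (0.13)(7.38)(9.81)(2.73) = 25.69 J
Energy reaching the spring: E = 454.66 − 25.69 = 428.96 J
At max compression ½kx² = E ⇒ x = √(2E/k) = √(2 × 428.96/559) = 1.239 m

x = 1.24 m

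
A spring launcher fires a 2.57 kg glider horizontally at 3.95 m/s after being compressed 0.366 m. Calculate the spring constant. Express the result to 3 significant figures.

k = 299 N/m

Spring PE at full compression equals KE at release: ½kx² = ½mv²
k = mv²/x² = (2.57)(3.95)²/(0.366)² = 299.3 N/m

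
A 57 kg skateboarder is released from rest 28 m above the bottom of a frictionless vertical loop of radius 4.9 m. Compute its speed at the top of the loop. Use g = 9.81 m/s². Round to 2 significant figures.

Energy conservation: mgh = ½mv_top² + mg(2r)
v_top² = 2g(h − 2r) = 2(9.81)(28 − 9.800) = 357.1
v_top = 18.90 m/s

v = 19 m/s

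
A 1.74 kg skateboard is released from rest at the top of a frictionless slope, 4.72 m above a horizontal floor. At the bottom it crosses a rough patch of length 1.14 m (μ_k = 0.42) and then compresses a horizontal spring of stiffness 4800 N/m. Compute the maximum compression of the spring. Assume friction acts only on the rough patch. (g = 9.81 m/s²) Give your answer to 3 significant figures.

x = 0.174 m

Initial energy: E₁ = mgh = (1.74)(9.81)(4.72) = 80.568 J
Friction removes W_f = μ_k mg d = (0.42)(1.74)(9.81)(1.14) = 8.173 J
Energy reaching the spring: E = 80.568 − 8.173 = 72.395 J
At max compression ½kx² = E ⇒ x = √(2E/k) = √(2 × 72.395/4800) = 0.1737 m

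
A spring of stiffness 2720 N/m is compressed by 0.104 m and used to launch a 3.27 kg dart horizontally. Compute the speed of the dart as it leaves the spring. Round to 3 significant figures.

Conservation of energy: ½kx² = ½mv²
v = x√(k/m) = 0.104 × √(2720/3.27) = 2.999 m/s

v = 3.00 m/s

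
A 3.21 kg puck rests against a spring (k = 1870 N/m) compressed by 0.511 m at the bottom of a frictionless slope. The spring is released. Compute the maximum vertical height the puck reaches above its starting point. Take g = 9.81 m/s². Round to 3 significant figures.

h = 7.75 m

At maximum height the puck is at rest, so ½kx² = mgh
h = kx²/(2mg) = (1870)(0.511)²/(2 × 3.21 × 9.81) = 7.753 m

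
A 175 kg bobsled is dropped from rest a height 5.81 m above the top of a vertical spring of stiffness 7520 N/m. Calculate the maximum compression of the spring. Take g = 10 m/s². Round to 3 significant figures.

x = 1.89 m

Measuring PE from the top of the relaxed spring, at max compression the bobsled has dropped H + x with zero KE, so:
mg(H + x) = ½kx²
½(7520)x² − (175)(10)x − (175)(10)(5.81) = 0
3760x² − 1750x − 10168 = 0
x = [1750 + √(3.062e+06 + 1.5292e+08)]/(2 × 3760) = 1.894 m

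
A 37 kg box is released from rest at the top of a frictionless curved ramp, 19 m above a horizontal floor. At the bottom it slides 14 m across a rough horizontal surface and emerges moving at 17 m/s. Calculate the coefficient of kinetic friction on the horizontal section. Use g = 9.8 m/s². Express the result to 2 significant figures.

μ_k = 0.30

Energy at the top = energy at the end + work done against friction:
mgh = ½mv² + μ_k m g d
mgh = 6889.4 J; ½mv² = 5346.5 J
W_f = 6889.4 − 5346.5 = 1543 J
μ_k = W_f/(mg·d) = 1543/(362.6 × 14) = 0.3039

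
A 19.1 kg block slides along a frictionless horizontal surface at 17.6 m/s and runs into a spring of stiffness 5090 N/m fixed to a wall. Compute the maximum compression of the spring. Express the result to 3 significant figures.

x = 1.08 m

All KE is stored as spring PE at maximum compression: ½mv² = ½kx²
x = v√(m/k) = 17.6 × √(19.1/5090) = 1.078 m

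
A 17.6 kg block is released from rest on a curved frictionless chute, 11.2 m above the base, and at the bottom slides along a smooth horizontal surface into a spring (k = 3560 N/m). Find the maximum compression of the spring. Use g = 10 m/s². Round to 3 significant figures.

x = 1.05 m

At max compression the block is momentarily at rest: mgh = ½kx²
x = √(2mgh/k) = √(2 × 17.6 × 10 × 11.2 / 3560) = 1.052 m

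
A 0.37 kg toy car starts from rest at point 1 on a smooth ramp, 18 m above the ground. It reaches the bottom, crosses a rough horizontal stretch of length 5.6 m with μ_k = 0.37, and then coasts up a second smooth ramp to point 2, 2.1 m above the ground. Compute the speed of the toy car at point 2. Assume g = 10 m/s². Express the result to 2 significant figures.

v = 17 m/s

Energy at 1: mgh₁ = (0.37)(10)(18) = 66.600 J
Friction loss: W_f = μ_k mg d = 7.666 J
At 2: ½mv² + mgh₂ = mgh₁ − W_f
½mv² = 66.600 − 7.666 − 7.7700 = 51.164 J
v = √(2 × 51.164/0.37) = 16.63 m/s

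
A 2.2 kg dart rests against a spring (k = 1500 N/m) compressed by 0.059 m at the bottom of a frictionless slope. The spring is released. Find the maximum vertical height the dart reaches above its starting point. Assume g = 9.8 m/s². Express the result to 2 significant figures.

All spring PE becomes gravitational PE at the highest point: ½kx² = mgh
h = kx²/(2mg) = (1500)(0.059)²/(2 × 2.2 × 9.8) = 0.1211 m

h = 0.12 m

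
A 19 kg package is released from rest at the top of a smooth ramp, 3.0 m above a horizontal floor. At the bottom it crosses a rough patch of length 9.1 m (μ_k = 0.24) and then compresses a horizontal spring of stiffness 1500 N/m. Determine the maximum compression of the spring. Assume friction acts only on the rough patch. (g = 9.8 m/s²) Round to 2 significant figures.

x = 0.45 m

Initial energy: E₁ = mgh = (19)(9.8)(3.0) = 558.60 J
Friction removes W_f = μ_k mg d = (0.24)(19)(9.8)(9.1) = 406.7 J
Energy reaching the spring: E = 558.60 − 406.7 = 151.94 J
At max compression ½kx² = E ⇒ x = √(2E/k) = √(2 × 151.94/1500) = 0.4501 m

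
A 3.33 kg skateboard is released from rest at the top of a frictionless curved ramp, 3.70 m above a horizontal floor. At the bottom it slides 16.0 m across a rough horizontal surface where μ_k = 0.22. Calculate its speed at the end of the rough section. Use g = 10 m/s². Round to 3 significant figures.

Applying the work–energy principle:
mgh = ½mv² + μ_k m g d
W_f = μ_k mg d = (0.22)(3.33)(10)(16.0) = 117.2 J
½mv² = mgh − W_f = 123.21 − 117.2 = 5.9940 J
v = √(2 × 5.9940/3.33) = 1.897 m/s

v = 1.90 m/s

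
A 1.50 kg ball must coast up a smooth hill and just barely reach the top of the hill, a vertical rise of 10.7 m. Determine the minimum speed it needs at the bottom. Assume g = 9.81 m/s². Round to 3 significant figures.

At the top it is momentarily at rest, so all KE converts to PE: ½mv² = mgh
v = √(2gh) = √(2 × 9.81 × 10.7) = 14.49 m/s

v = 14.5 m/s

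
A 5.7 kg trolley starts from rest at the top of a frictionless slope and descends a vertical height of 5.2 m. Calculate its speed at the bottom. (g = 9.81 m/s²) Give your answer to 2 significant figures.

Mechanical energy is conserved (no friction): mgh = ½mv²
v = √(2gh) = √(2 × 9.81 × 5.2) = √102.02 = 10.10 m/s

v = 10 m/s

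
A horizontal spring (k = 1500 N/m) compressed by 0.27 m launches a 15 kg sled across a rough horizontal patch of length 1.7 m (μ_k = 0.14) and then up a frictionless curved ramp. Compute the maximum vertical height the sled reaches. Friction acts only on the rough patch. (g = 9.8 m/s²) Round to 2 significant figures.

Spring energy: E₀ = ½kx² = ½(1500)(0.27)² = 54.675 J
Friction: W_f = μ_k mg d = (0.14)(15)(9.8)(1.7) = 34.99 J
Energy at base of ramp: E = 54.675 − 34.99 = 19.689 J
At max height all remaining energy is PE: mgh = E ⇒ h = E/(mg) = 19.689/(15 × 9.8) = 0.1339 m

h = 0.13 m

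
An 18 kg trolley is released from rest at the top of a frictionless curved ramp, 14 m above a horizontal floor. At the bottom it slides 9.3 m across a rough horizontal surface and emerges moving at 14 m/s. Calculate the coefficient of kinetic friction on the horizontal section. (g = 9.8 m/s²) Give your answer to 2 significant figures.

Energy at the top = energy at the end + work done against friction:
mgh = ½mv² + μ_k m g d
mgh = 2469.6 J; ½mv² = 1764.0 J
W_f = 2469.6 − 1764.0 = 705.6 J
μ_k = W_f/(mg·d) = 705.6/(176.4 × 9.3) = 0.4301

μ_k = 0.43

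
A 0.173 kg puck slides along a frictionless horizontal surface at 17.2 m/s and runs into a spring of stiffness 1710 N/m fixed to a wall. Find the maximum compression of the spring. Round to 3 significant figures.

At max compression the puck is momentarily at rest: ½mv² = ½kx²
x = v√(m/k) = 17.2 × √(0.173/1710) = 0.1730 m

x = 0.173 m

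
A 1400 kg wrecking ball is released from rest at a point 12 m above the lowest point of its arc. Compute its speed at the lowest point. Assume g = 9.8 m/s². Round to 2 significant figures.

v = 15 m/s

Energy conservation between the two points: mgh = ½mv²
v = √(2gh) = √(2 × 9.8 × 12) = √235.20 = 15.34 m/s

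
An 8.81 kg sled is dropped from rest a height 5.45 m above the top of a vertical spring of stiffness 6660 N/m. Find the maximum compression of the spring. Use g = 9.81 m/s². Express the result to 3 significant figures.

x = 0.389 m

Let x be the compression. The total drop is H + x, and the sled is instantaneously at rest at max compression, so energy conservation gives:
mg(H + x) = ½kx²
½(6660)x² − (8.81)(9.81)x − (8.81)(9.81)(5.45) = 0
3330x² − 86.43x − 471.0 = 0
x = [86.43 + √(7469 + 6.2740e+06)]/(2 × 3330) = 0.3893 m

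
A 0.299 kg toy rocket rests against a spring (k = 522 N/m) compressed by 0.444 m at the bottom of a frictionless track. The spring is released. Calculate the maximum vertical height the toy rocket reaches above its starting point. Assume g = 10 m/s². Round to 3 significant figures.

h = 17.2 m

At maximum height the toy rocket is at rest, so ½kx² = mgh
h = kx²/(2mg) = (522)(0.444)²/(2 × 0.299 × 10) = 17.21 m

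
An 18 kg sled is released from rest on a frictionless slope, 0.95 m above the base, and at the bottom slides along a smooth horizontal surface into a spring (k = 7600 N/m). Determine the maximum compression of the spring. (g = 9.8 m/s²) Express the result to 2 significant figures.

x = 0.21 m

Energy conservation (no friction) from release to max compression: mgh = ½kx²
x = √(2mgh/k) = √(2 × 18 × 9.8 × 0.95 / 7600) = 0.2100 m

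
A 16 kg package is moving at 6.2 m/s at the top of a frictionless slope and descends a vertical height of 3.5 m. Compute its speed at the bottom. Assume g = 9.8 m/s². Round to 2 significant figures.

v = 10 m/s

Mechanical energy is conserved (no friction): ½mv₀² + mgh = ½mv²
v² = v₀² + 2gh = (6.2)² + 2(9.8)(3.5) = 107.04
v = √107.04 = 10.35 m/s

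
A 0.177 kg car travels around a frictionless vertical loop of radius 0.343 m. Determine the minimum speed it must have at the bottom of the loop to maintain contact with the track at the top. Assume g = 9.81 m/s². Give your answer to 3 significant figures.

v = 4.10 m/s

At the top: mg = mv_top²/r ⇒ v_top² = gr = 3.365 m²/s²
Energy from bottom to top (height 2r): ½mv_bot² = ½mv_top² + mg(2r)
v_bot² = gr + 4gr = 5gr = 16.82
v_bot = √(5gr) = 4.102 m/s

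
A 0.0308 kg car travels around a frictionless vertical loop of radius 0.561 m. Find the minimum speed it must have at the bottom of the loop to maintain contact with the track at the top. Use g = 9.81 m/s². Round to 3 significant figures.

v = 5.25 m/s

At the top: mg = mv_top²/r ⇒ v_top² = gr = 5.503 m²/s²
Energy from bottom to top (height 2r): ½mv_bot² = ½mv_top² + mg(2r)
v_bot² = gr + 4gr = 5gr = 27.52
v_bot = √(5gr) = 5.246 m/s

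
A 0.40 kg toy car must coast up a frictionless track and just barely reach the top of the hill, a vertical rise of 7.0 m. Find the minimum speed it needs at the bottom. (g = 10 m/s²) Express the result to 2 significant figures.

v = 12 m/s

At the top it is momentarily at rest, so all KE converts to PE: ½mv² = mgh
v = √(2gh) = √(2 × 10 × 7.0) = 11.83 m/s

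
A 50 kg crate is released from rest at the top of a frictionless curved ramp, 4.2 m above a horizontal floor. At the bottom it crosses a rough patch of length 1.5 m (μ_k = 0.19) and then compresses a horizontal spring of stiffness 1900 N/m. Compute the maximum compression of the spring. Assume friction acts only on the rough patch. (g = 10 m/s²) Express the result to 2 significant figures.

x = 1.4 m

Initial energy: E₁ = mgh = (50)(10)(4.2) = 2100.0 J
Friction removes W_f = μ_k mg d = (0.19)(50)(10)(1.5) = 142.5 J
Energy reaching the spring: E = 2100.0 − 142.5 = 1957.5 J
At max compression ½kx² = E ⇒ x = √(2E/k) = √(2 × 1957.5/1900) = 1.435 m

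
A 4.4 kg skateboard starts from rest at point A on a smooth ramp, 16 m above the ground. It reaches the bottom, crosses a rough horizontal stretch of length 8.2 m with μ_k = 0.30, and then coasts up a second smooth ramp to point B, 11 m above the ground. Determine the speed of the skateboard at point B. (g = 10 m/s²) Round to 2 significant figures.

Energy at A: mgh₁ = (4.4)(10)(16) = 704.00 J
Friction loss: W_f = μ_k mg d = 108.2 J
At B: ½mv² + mgh₂ = mgh₁ − W_f
½mv² = 704.00 − 108.2 − 484.00 = 111.76 J
v = √(2 × 111.76/4.4) = 7.127 m/s

v = 7.1 m/s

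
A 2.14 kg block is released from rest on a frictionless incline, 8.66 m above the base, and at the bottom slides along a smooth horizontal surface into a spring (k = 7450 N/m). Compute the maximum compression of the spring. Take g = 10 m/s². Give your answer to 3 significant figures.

At max compression the block is momentarily at rest: mgh = ½kx²
x = √(2mgh/k) = √(2 × 2.14 × 10 × 8.66 / 7450) = 0.2231 m

x = 0.223 m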